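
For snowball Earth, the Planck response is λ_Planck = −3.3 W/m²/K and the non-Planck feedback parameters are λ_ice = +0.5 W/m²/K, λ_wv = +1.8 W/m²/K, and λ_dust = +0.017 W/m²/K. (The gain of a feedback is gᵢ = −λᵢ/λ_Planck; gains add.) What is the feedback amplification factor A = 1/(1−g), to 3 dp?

3.357

Convert to gains: g_ice = 0.5/3.3 = 0.1515; g_wv = 1.8/3.3 = 0.5455; g_dust = 0.017/3.3 = 0.005152.
Total gain g = 0.702152.
A = 1/(1 − 0.702152) = 3.357.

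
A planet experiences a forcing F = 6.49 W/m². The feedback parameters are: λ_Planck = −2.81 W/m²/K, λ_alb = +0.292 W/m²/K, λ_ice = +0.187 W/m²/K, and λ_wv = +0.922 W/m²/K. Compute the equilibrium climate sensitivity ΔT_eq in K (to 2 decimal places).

Net feedback parameter λ = (−2.81) + (+0.292) + (+0.187) + (+0.922) = -1.409 W/m²/K.
ΔT = −F/λ = −6.49/(-1.409) = 4.61 K.

4.61 K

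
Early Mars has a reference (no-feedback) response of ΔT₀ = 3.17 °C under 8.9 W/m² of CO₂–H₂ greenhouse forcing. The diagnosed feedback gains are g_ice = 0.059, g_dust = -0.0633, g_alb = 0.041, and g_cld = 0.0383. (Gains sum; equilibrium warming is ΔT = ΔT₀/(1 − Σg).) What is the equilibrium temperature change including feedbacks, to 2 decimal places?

3.43 °C

Total gain g = 0.059 − 0.0633 + 0.041 + 0.0383 = 0.075.
Amplification A = 1/(1 − 0.075) = 1.081.
ΔT = 3.17 × 1.081 = 3.43 °C.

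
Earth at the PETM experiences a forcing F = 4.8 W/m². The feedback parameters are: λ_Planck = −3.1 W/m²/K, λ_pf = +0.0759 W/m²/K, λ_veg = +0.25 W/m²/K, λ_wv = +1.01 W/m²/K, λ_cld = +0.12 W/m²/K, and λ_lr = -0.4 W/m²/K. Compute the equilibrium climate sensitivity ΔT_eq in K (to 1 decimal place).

2.3 K

Net feedback parameter λ = (−3.1) + (+0.0759) + (+0.25) + (+1.01) + (+0.12) + (-0.4) = -2.0441 W/m²/K.
ΔT = −F/λ = −4.8/(-2.0441) = 2.3 K.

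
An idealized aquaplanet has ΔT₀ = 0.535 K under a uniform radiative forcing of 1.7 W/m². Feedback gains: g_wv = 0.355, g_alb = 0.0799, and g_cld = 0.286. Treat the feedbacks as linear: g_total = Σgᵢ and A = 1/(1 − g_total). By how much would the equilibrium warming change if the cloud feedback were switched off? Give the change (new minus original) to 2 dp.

-0.97 K

Original: g = 0.7209, ΔT = 0.535/(1−0.7209) = 1.9169 K.
Without cloud: g' = 0.4349, ΔT' = 0.535/(1−0.4349) = 0.9467 K.
Change = 0.9467 − 1.9169 = -0.97 K.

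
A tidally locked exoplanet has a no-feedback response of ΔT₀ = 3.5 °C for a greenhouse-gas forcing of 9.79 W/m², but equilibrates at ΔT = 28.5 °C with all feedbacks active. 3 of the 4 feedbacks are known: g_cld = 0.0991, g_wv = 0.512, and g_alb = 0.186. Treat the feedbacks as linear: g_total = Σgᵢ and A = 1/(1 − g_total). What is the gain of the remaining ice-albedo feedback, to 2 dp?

Amplification A = ΔT/ΔT₀ = 28.5/3.5 = 8.143.
Total gain g = 1 − 1/A = 1 − 1/8.143 = 0.8772.
Known gains sum to 0.0991 + 0.512 + 0.186 = 0.7971.
g_ice = 0.8772 − 0.7971 = 0.08.

0.08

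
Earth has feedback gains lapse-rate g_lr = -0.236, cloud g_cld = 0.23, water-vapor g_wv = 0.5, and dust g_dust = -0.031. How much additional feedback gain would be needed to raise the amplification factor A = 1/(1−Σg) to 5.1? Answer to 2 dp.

0.34

Current total gain = 0.463.
Target gain for A = 5.1: g* = 1 − 1/5.1 = 0.8039.
Additional gain needed = 0.8039 − 0.463 = 0.34.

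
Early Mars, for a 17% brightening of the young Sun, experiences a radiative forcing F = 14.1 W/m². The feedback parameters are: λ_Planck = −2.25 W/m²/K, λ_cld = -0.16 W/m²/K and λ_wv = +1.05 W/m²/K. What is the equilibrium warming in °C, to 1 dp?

10.4 °C

Net feedback parameter λ = (−2.25) + (-0.16) + (+1.05) = -1.36 W/m²/K.
ΔT = −F/λ = −14.1/(-1.36) = 10.4 °C.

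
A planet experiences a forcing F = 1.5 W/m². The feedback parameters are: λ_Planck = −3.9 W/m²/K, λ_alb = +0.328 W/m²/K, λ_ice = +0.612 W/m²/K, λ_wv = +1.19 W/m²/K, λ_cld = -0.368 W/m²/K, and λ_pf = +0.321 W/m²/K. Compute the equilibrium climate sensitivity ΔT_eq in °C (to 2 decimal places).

0.83 °C

Net feedback parameter λ = (−3.9) + (+0.328) + (+0.612) + (+1.19) + (-0.368) + (+0.321) = -1.817 W/m²/K.
ΔT = −F/λ = −1.5/(-1.817) = 0.83 °C.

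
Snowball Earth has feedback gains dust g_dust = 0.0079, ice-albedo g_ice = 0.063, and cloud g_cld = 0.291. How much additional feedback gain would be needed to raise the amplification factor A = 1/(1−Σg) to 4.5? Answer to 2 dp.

Current total gain = 0.3619.
Target gain for A = 4.5: g* = 1 − 1/4.5 = 0.7778.
Additional gain needed = 0.7778 − 0.3619 = 0.42.

0.42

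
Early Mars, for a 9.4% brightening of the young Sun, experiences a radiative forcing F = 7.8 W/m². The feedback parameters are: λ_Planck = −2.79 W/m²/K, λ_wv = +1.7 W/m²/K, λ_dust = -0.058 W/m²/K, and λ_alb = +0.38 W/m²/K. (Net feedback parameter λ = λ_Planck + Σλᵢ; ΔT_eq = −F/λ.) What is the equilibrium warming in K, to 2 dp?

10.16 K

Net feedback parameter λ = (−2.79) + (+1.7) + (-0.058) + (+0.38) = -0.768 W/m²/K.
ΔT = −F/λ = −7.8/(-0.768) = 10.16 K.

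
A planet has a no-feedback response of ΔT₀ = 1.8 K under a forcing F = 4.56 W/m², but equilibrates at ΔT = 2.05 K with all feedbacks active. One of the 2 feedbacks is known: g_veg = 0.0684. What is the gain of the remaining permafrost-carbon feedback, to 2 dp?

Amplification A = ΔT/ΔT₀ = 2.05/1.8 = 1.139.
Total gain g = 1 − 1/A = 1 − 1/1.139 = 0.122.
The known gain is 0.0684.
g_pf = 0.122 − 0.0684 = 0.05.

0.05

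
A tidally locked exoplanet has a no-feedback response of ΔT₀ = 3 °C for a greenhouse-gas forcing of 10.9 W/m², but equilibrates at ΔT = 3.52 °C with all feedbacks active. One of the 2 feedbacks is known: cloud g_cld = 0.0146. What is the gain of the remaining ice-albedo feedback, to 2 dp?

Amplification A = ΔT/ΔT₀ = 3.52/3 = 1.173.
Total gain g = 1 − 1/A = 1 − 1/1.173 = 0.1475.
The known gain is 0.0146.
g_ice = 0.1475 − 0.0146 = 0.13.

0.13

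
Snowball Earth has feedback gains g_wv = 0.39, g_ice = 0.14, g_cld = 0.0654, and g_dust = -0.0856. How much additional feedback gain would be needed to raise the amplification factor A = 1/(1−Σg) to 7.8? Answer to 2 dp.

0.36

Current total gain = 0.5098.
Target gain for A = 7.8: g* = 1 − 1/7.8 = 0.8718.
Additional gain needed = 0.8718 − 0.5098 = 0.36.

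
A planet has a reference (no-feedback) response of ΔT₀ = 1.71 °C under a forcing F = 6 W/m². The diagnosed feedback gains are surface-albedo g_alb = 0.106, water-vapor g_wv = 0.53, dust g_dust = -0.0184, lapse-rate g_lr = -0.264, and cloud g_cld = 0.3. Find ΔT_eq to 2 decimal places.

4.94 °C

Total gain g = 0.106 + 0.53 − 0.0184 − 0.264 + 0.3 = 0.6536.
Amplification A = 1/(1 − 0.6536) = 2.887.
ΔT = 1.71 × 2.887 = 4.94 °C.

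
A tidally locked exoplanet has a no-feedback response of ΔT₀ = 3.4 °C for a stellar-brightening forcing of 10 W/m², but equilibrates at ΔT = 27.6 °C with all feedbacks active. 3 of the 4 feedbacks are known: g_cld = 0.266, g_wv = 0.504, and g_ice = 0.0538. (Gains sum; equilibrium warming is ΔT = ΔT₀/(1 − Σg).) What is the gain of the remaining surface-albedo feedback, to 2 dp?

0.05

Amplification A = ΔT/ΔT₀ = 27.6/3.4 = 8.118.
Total gain g = 1 − 1/A = 1 − 1/8.118 = 0.8768.
Known gains sum to 0.266 + 0.504 + 0.0538 = 0.8238.
g_alb = 0.8768 − 0.8238 = 0.05.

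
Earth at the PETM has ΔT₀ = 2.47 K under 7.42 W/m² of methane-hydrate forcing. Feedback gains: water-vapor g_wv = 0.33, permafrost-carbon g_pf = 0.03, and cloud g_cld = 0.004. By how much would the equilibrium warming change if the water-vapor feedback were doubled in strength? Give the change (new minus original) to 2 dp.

4.19 K

Original: g = 0.364, ΔT = 2.47/(1−0.364) = 3.8836 K.
With doubled water-vapor: g' = 0.694, ΔT' = 2.47/(1−0.694) = 8.0719 K.
Change = 8.0719 − 3.8836 = 4.19 K.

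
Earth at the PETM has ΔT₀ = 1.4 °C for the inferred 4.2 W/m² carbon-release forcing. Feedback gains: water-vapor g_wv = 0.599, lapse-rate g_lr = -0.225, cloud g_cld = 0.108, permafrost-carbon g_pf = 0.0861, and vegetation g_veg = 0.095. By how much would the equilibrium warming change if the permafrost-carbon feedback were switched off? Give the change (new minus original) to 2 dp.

-0.85 °C

Original: g = 0.6631, ΔT = 1.4/(1−0.6631) = 4.1555 °C.
Without permafrost-carbon: g' = 0.577, ΔT' = 1.4/(1−0.577) = 3.3097 °C.
Change = 3.3097 − 4.1555 = -0.85 °C.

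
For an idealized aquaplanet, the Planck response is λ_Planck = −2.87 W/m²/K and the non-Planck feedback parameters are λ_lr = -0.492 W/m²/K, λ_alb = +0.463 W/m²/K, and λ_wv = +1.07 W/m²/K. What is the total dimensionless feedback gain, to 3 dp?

Convert to gains: g_lr = -0.492/2.87 = -0.1714; g_alb = 0.463/2.87 = 0.1613; g_wv = 1.07/2.87 = 0.3728.
Total gain g = 0.3627.

0.363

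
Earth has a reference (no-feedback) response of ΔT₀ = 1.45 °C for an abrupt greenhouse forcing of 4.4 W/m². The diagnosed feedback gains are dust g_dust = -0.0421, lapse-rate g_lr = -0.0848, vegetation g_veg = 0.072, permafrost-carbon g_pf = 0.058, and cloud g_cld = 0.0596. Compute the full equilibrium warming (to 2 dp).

1.55 °C

Total gain g = -0.0421 − 0.0848 + 0.072 + 0.058 + 0.0596 = 0.0627.
Amplification A = 1/(1 − 0.0627) = 1.067.
ΔT = 1.45 × 1.067 = 1.55 °C.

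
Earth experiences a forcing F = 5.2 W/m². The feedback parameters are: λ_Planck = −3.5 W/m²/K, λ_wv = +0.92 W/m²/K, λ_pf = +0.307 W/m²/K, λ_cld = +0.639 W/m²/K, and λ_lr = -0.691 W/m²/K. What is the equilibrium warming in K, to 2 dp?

Net feedback parameter λ = (−3.5) + (+0.92) + (+0.307) + (+0.639) + (-0.691) = -2.325 W/m²/K.
ΔT = −F/λ = −5.2/(-2.325) = 2.24 K.

2.24 K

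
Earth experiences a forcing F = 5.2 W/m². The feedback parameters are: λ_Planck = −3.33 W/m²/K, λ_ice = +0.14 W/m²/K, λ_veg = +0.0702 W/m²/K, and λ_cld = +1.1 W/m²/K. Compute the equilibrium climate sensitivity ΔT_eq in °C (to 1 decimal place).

2.6 °C

Net feedback parameter λ = (−3.33) + (+0.14) + (+0.0702) + (+1.1) = -2.0198 W/m²/K.
ΔT = −F/λ = −5.2/(-2.0198) = 2.6 °C.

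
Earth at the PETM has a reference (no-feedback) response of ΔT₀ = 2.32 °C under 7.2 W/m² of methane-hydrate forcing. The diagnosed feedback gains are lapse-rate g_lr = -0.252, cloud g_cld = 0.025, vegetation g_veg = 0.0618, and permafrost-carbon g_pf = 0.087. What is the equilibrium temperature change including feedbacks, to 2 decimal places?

Total gain g = -0.252 + 0.025 + 0.0618 + 0.087 = -0.0782.
Amplification A = 1/(1 + 0.0782) = 0.9275.
ΔT = 2.32 × 0.9275 = 2.15 °C.

2.15 °C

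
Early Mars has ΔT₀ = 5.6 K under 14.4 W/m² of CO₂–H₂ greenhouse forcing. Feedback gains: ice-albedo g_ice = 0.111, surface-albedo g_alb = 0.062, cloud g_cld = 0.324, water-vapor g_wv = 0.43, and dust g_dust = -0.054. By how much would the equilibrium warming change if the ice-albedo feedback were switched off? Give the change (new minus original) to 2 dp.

Original: g = 0.873, ΔT = 5.6/(1−0.873) = 44.0945 K.
Without ice-albedo: g' = 0.762, ΔT' = 5.6/(1−0.762) = 23.5294 K.
Change = 23.5294 − 44.0945 = -20.57 K.

-20.57 K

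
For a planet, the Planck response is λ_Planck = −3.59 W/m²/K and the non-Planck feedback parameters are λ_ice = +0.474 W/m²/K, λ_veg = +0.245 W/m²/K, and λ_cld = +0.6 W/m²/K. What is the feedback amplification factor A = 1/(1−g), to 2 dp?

1.58

Convert to gains: g_ice = 0.474/3.59 = 0.132; g_veg = 0.245/3.59 = 0.06825; g_cld = 0.6/3.59 = 0.1671.
Total gain g = 0.36735.
A = 1/(1 − 0.36735) = 1.58.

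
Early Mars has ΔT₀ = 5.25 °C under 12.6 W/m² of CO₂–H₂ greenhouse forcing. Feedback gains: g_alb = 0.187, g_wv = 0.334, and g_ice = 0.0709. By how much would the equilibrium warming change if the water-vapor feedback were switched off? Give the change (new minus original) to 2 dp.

-5.79 °C

Original: g = 0.5919, ΔT = 5.25/(1−0.5919) = 12.8645 °C.
Without water-vapor: g' = 0.2579, ΔT' = 5.25/(1−0.2579) = 7.0745 °C.
Change = 7.0745 − 12.8645 = -5.79 °C.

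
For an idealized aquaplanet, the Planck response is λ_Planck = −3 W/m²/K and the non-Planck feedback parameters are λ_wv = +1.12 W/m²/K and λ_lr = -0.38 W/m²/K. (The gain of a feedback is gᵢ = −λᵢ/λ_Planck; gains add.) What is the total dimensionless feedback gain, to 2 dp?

Convert to gains: g_wv = 1.12/3 = 0.3733; g_lr = -0.38/3 = -0.1267.
Total gain g = 0.2466.

0.25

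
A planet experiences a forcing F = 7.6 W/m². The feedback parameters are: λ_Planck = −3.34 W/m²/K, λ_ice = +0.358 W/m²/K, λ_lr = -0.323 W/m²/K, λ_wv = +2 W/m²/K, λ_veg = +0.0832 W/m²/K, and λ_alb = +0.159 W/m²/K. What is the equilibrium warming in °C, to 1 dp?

7.2 °C

Net feedback parameter λ = (−3.34) + (+0.358) + (-0.323) + (+2) + (+0.0832) + (+0.159) = -1.0628 W/m²/K.
ΔT = −F/λ = −7.6/(-1.0628) = 7.2 °C.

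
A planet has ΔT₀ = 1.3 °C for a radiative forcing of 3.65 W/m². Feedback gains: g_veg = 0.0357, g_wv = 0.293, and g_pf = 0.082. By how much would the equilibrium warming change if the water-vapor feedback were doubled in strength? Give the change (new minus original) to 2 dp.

Original: g = 0.4107, ΔT = 1.3/(1−0.4107) = 2.2060 °C.
With doubled water-vapor: g' = 0.7037, ΔT' = 1.3/(1−0.7037) = 4.3874 °C.
Change = 4.3874 − 2.2060 = 2.18 °C.

2.18 °C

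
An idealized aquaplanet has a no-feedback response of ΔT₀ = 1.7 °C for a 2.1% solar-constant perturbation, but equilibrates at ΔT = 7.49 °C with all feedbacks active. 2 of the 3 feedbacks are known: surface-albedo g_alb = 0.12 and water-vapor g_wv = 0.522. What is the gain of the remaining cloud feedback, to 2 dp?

Amplification A = ΔT/ΔT₀ = 7.49/1.7 = 4.406.
Total gain g = 1 − 1/A = 1 − 1/4.406 = 0.773.
Known gains sum to 0.12 + 0.522 = 0.642.
g_cld = 0.773 − 0.642 = 0.13.

0.13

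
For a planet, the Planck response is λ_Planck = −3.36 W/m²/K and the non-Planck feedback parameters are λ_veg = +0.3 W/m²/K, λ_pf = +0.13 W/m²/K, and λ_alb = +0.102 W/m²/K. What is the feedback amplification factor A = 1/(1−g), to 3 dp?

1.188

Convert to gains: g_veg = 0.3/3.36 = 0.08929; g_pf = 0.13/3.36 = 0.03869; g_alb = 0.102/3.36 = 0.03036.
Total gain g = 0.15834.
A = 1/(1 − 0.15834) = 1.188.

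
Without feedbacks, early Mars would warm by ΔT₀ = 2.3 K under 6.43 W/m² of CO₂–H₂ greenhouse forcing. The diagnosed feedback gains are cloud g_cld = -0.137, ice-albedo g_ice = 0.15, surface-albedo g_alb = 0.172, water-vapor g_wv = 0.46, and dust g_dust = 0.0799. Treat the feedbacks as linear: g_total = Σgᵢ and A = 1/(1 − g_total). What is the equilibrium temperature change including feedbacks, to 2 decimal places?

Total gain g = -0.137 + 0.15 + 0.172 + 0.46 + 0.0799 = 0.7249.
Amplification A = 1/(1 − 0.7249) = 3.635.
ΔT = 2.3 × 3.635 = 8.36 K.

8.36 K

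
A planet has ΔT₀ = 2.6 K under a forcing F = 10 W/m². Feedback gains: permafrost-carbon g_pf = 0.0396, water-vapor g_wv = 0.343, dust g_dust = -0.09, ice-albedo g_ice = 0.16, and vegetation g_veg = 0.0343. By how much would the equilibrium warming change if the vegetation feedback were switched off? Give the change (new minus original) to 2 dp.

-0.32 K

Original: g = 0.4869, ΔT = 2.6/(1−0.4869) = 5.0672 K.
Without vegetation: g' = 0.4526, ΔT' = 2.6/(1−0.4526) = 4.7497 K.
Change = 4.7497 − 5.0672 = -0.32 K.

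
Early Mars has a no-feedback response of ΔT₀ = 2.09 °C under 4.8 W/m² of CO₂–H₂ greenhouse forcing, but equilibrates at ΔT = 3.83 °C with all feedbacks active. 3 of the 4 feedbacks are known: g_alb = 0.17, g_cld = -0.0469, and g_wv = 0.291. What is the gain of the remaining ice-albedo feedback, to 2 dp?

Amplification A = ΔT/ΔT₀ = 3.83/2.09 = 1.833.
Total gain g = 1 − 1/A = 1 − 1/1.833 = 0.4544.
Known gains sum to 0.17 − 0.0469 + 0.291 = 0.4141.
g_ice = 0.4544 − 0.4141 = 0.04.

0.04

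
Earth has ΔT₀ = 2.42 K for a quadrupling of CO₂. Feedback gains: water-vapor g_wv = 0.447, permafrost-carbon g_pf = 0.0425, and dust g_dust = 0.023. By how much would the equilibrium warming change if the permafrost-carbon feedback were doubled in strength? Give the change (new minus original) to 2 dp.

0.47 K

Original: g = 0.5125, ΔT = 2.42/(1−0.5125) = 4.9641 K.
With doubled permafrost-carbon: g' = 0.555, ΔT' = 2.42/(1−0.555) = 5.4382 K.
Change = 5.4382 − 4.9641 = 0.47 K.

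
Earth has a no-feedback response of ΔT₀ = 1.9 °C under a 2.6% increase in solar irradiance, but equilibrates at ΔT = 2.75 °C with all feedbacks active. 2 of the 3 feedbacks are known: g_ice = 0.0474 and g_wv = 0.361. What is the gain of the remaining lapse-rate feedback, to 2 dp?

-0.10

Amplification A = ΔT/ΔT₀ = 2.75/1.9 = 1.447.
Total gain g = 1 − 1/A = 1 − 1/1.447 = 0.3089.
Known gains sum to 0.0474 + 0.361 = 0.4084.
g_lr = 0.3089 − 0.4084 = -0.10.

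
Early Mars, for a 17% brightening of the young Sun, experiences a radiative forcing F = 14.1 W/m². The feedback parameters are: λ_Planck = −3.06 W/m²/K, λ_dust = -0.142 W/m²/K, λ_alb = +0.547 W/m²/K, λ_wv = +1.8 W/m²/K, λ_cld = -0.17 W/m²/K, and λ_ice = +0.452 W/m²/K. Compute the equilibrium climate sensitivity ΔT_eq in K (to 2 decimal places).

24.61 K

Net feedback parameter λ = (−3.06) + (-0.142) + (+0.547) + (+1.8) + (-0.17) + (+0.452) = -0.573 W/m²/K.
ΔT = −F/λ = −14.1/(-0.573) = 24.61 K.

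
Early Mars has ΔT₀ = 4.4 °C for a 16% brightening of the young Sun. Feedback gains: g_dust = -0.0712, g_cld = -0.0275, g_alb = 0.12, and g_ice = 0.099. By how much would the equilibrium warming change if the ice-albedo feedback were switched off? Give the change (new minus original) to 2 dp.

-0.51 °C

Original: g = 0.1203, ΔT = 4.4/(1−0.1203) = 5.0017 °C.
Without ice-albedo: g' = 0.0213, ΔT' = 4.4/(1−0.0213) = 4.4958 °C.
Change = 4.4958 − 5.0017 = -0.51 °C.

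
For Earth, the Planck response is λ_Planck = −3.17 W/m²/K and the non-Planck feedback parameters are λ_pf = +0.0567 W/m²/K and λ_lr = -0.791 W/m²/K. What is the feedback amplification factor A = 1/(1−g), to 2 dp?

Convert to gains: g_pf = 0.0567/3.17 = 0.01789; g_lr = -0.791/3.17 = -0.2495.
Total gain g = -0.23161.
A = 1/(1 + 0.23161) = 0.81.

0.81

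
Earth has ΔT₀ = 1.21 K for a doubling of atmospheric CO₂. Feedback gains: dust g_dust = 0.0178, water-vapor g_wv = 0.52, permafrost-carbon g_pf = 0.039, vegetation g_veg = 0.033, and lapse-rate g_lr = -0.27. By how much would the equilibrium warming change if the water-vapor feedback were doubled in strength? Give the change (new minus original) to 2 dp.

Original: g = 0.3398, ΔT = 1.21/(1−0.3398) = 1.8328 K.
With doubled water-vapor: g' = 0.8598, ΔT' = 1.21/(1−0.8598) = 8.6305 K.
Change = 8.6305 − 1.8328 = 6.80 K.

6.80 K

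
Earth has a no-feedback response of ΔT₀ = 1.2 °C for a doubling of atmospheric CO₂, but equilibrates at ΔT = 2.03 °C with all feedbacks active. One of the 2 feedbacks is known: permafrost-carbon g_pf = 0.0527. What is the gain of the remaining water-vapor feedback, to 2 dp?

Amplification A = ΔT/ΔT₀ = 2.03/1.2 = 1.692.
Total gain g = 1 − 1/A = 1 − 1/1.692 = 0.409.
The known gain is 0.0527.
g_wv = 0.409 − 0.0527 = 0.36.

0.36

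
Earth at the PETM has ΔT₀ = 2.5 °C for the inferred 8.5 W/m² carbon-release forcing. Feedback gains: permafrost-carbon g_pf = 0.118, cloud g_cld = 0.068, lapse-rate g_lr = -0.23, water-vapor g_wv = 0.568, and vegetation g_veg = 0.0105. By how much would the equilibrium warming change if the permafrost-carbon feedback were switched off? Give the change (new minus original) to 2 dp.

Original: g = 0.5345, ΔT = 2.5/(1−0.5345) = 5.3706 °C.
Without permafrost-carbon: g' = 0.4165, ΔT' = 2.5/(1−0.4165) = 4.2845 °C.
Change = 4.2845 − 5.3706 = -1.09 °C.

-1.09 °C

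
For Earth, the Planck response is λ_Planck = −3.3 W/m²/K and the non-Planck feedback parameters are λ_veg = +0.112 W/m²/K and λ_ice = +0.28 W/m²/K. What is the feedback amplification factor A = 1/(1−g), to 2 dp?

Convert to gains: g_veg = 0.112/3.3 = 0.03394; g_ice = 0.28/3.3 = 0.08485.
Total gain g = 0.11879.
A = 1/(1 − 0.11879) = 1.13.

1.13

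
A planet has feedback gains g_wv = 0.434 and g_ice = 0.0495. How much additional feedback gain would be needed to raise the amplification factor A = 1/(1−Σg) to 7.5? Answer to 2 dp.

0.38

Current total gain = 0.4835.
Target gain for A = 7.5: g* = 1 − 1/7.5 = 0.8667.
Additional gain needed = 0.8667 − 0.4835 = 0.38.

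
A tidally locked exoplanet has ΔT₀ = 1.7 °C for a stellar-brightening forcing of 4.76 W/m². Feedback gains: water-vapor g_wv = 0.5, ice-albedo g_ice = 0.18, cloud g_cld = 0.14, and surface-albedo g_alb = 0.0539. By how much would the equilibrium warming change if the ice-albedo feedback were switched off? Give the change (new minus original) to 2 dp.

-7.93 °C

Original: g = 0.8739, ΔT = 1.7/(1−0.8739) = 13.4814 °C.
Without ice-albedo: g' = 0.6939, ΔT' = 1.7/(1−0.6939) = 5.5537 °C.
Change = 5.5537 − 13.4814 = -7.93 °C.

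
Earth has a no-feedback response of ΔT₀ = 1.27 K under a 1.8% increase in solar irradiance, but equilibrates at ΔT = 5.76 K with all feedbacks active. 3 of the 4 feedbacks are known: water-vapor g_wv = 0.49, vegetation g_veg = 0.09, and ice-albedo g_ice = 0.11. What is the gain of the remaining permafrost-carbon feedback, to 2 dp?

0.09

Amplification A = ΔT/ΔT₀ = 5.76/1.27 = 4.535.
Total gain g = 1 − 1/A = 1 − 1/4.535 = 0.7795.
Known gains sum to 0.49 + 0.09 + 0.11 = 0.69.
g_pf = 0.7795 − 0.69 = 0.09.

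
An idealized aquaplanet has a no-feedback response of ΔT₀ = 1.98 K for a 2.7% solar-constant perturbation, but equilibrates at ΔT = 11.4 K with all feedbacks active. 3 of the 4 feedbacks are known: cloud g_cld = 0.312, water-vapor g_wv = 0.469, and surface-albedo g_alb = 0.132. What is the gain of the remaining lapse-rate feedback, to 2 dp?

-0.09

Amplification A = ΔT/ΔT₀ = 11.4/1.98 = 5.758.
Total gain g = 1 − 1/A = 1 − 1/5.758 = 0.8263.
Known gains sum to 0.312 + 0.469 + 0.132 = 0.913.
g_lr = 0.8263 − 0.913 = -0.09.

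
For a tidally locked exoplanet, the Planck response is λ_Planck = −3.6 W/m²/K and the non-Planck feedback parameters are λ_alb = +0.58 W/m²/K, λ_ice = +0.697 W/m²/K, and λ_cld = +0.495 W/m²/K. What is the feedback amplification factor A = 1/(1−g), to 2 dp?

1.97

Convert to gains: g_alb = 0.58/3.6 = 0.1611; g_ice = 0.697/3.6 = 0.1936; g_cld = 0.495/3.6 = 0.1375.
Total gain g = 0.4922.
A = 1/(1 − 0.4922) = 1.97.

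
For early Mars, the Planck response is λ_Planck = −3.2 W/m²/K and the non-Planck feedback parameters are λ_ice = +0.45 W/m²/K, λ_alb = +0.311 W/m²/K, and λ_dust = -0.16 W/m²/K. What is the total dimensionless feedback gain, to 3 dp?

Convert to gains: g_ice = 0.45/3.2 = 0.1406; g_alb = 0.311/3.2 = 0.09719; g_dust = -0.16/3.2 = -0.05.
Total gain g = 0.18779.

0.188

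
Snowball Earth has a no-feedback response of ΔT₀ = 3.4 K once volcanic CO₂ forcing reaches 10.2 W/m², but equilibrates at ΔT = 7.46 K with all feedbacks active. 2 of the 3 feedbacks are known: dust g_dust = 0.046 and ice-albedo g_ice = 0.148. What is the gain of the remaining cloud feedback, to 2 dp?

0.35

Amplification A = ΔT/ΔT₀ = 7.46/3.4 = 2.194.
Total gain g = 1 − 1/A = 1 − 1/2.194 = 0.5442.
Known gains sum to 0.046 + 0.148 = 0.194.
g_cld = 0.5442 − 0.194 = 0.35.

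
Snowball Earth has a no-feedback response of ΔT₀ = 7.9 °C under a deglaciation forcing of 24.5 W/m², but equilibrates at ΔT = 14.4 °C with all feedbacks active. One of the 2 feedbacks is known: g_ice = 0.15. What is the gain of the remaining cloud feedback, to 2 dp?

0.30

Amplification A = ΔT/ΔT₀ = 14.4/7.9 = 1.823.
Total gain g = 1 − 1/A = 1 − 1/1.823 = 0.4515.
The known gain is 0.15.
g_cld = 0.4515 − 0.15 = 0.30.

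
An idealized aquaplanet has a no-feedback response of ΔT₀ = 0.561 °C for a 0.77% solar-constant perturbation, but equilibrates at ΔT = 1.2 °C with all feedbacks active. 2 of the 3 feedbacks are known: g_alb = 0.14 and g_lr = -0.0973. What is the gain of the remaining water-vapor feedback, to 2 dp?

Amplification A = ΔT/ΔT₀ = 1.2/0.561 = 2.139.
Total gain g = 1 − 1/A = 1 − 1/2.139 = 0.5325.
Known gains sum to 0.14 − 0.0973 = 0.0427.
g_wv = 0.5325 − 0.0427 = 0.49.

0.49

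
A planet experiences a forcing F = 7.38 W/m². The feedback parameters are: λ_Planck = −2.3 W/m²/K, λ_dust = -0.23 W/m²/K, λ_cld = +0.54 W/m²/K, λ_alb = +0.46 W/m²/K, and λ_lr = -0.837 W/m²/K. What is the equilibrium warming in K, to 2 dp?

3.12 K

Net feedback parameter λ = (−2.3) + (-0.23) + (+0.54) + (+0.46) + (-0.837) = -2.367 W/m²/K.
ΔT = −F/λ = −7.38/(-2.367) = 3.12 K.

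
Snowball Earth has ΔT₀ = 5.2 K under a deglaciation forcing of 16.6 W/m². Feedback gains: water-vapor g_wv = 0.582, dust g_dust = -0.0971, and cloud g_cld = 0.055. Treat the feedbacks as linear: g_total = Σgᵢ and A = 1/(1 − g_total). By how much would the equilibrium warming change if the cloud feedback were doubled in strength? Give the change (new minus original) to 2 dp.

1.53 K

Original: g = 0.5399, ΔT = 5.2/(1−0.5399) = 11.3019 K.
With doubled cloud: g' = 0.5949, ΔT' = 5.2/(1−0.5949) = 12.8363 K.
Change = 12.8363 − 11.3019 = 1.53 K.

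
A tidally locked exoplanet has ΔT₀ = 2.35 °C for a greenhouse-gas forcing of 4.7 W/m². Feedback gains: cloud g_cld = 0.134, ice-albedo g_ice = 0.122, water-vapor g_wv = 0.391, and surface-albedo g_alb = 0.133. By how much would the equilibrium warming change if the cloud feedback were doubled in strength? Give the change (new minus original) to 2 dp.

16.64 °C

Original: g = 0.78, ΔT = 2.35/(1−0.78) = 10.6818 °C.
With doubled cloud: g' = 0.914, ΔT' = 2.35/(1−0.914) = 27.3256 °C.
Change = 27.3256 − 10.6818 = 16.64 °C.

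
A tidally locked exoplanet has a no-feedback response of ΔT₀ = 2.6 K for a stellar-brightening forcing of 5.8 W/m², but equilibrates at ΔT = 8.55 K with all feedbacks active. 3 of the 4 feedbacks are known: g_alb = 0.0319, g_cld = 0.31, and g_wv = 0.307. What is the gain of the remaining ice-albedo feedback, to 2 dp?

0.05

Amplification A = ΔT/ΔT₀ = 8.55/2.6 = 3.288.
Total gain g = 1 − 1/A = 1 − 1/3.288 = 0.6959.
Known gains sum to 0.0319 + 0.31 + 0.307 = 0.6489.
g_ice = 0.6959 − 0.6489 = 0.05.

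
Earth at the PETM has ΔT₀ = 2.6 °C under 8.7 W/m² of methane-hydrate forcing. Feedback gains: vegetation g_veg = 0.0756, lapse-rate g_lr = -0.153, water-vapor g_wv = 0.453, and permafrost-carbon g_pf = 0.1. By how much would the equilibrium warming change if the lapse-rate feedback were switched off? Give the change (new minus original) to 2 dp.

Original: g = 0.4756, ΔT = 2.6/(1−0.4756) = 4.9580 °C.
Without lapse-rate: g' = 0.6286, ΔT' = 2.6/(1−0.6286) = 7.0005 °C.
Change = 7.0005 − 4.9580 = 2.04 °C.

2.04 °C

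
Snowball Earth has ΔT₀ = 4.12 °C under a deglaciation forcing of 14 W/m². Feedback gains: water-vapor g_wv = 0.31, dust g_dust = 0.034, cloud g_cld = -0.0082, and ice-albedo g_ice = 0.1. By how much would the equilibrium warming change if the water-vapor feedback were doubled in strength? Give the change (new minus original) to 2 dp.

8.91 °C

Original: g = 0.4358, ΔT = 4.12/(1−0.4358) = 7.3024 °C.
With doubled water-vapor: g' = 0.7458, ΔT' = 4.12/(1−0.7458) = 16.2077 °C.
Change = 16.2077 − 7.3024 = 8.91 °C.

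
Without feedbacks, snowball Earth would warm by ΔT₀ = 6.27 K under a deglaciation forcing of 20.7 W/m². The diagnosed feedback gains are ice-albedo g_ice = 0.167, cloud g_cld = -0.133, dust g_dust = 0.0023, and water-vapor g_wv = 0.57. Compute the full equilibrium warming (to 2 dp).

Total gain g = 0.167 − 0.133 + 0.0023 + 0.57 = 0.6063.
Amplification A = 1/(1 − 0.6063) = 2.54.
ΔT = 6.27 × 2.54 = 15.93 K.

15.93 K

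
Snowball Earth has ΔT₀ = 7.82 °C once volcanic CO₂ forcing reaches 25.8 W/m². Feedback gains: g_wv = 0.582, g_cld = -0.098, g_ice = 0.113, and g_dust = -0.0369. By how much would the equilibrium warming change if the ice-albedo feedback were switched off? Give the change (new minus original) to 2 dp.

Original: g = 0.5601, ΔT = 7.82/(1−0.5601) = 17.7768 °C.
Without ice-albedo: g' = 0.4471, ΔT' = 7.82/(1−0.4471) = 14.1436 °C.
Change = 14.1436 − 17.7768 = -3.63 °C.

-3.63 °C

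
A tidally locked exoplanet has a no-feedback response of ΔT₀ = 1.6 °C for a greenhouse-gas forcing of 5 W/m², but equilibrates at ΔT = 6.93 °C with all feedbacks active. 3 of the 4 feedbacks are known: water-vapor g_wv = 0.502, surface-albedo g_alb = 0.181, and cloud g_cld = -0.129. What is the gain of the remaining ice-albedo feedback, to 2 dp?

Amplification A = ΔT/ΔT₀ = 6.93/1.6 = 4.331.
Total gain g = 1 − 1/A = 1 − 1/4.331 = 0.7691.
Known gains sum to 0.502 + 0.181 − 0.129 = 0.554.
g_ice = 0.7691 − 0.554 = 0.22.

0.22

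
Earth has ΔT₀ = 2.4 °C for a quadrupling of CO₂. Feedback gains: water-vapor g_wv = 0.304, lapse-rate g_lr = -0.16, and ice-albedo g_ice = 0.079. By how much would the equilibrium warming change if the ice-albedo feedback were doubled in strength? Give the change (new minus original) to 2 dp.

0.35 °C

Original: g = 0.223, ΔT = 2.4/(1−0.223) = 3.0888 °C.
With doubled ice-albedo: g' = 0.302, ΔT' = 2.4/(1−0.302) = 3.4384 °C.
Change = 3.4384 − 3.0888 = 0.35 °C.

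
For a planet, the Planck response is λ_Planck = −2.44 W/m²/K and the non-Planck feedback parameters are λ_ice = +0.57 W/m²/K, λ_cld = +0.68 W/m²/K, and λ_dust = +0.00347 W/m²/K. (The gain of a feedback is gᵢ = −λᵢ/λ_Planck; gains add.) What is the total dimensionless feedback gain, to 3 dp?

0.514

Convert to gains: g_ice = 0.57/2.44 = 0.2336; g_cld = 0.68/2.44 = 0.2787; g_dust = 0.00347/2.44 = 0.001422.
Total gain g = 0.513722.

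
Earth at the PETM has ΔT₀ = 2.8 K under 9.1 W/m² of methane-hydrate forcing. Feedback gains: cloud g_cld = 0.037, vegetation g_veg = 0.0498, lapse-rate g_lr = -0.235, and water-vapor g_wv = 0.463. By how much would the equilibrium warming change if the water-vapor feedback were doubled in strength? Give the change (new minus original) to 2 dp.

Original: g = 0.3148, ΔT = 2.8/(1−0.3148) = 4.0864 K.
With doubled water-vapor: g' = 0.7778, ΔT' = 2.8/(1−0.7778) = 12.6013 K.
Change = 12.6013 − 4.0864 = 8.51 K.

8.51 K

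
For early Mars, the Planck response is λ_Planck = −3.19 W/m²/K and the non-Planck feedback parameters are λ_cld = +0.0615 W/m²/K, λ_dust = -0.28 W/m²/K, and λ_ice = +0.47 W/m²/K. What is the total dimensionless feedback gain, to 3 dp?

Convert to gains: g_cld = 0.0615/3.19 = 0.01928; g_dust = -0.28/3.19 = -0.08777; g_ice = 0.47/3.19 = 0.1473.
Total gain g = 0.07881.

0.079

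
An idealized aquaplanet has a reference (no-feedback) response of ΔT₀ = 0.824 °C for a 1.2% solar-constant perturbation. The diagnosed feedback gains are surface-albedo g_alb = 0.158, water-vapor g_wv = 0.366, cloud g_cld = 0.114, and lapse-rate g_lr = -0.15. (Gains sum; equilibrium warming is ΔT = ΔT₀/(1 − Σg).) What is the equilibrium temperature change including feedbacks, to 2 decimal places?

1.61 °C

Total gain g = 0.158 + 0.366 + 0.114 − 0.15 = 0.488.
Amplification A = 1/(1 − 0.488) = 1.953.
ΔT = 0.824 × 1.953 = 1.61 °C.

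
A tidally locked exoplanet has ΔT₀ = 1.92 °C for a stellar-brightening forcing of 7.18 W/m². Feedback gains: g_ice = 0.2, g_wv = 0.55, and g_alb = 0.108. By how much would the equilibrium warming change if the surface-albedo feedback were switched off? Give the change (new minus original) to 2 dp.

-5.84 °C

Original: g = 0.858, ΔT = 1.92/(1−0.858) = 13.5211 °C.
Without surface-albedo: g' = 0.75, ΔT' = 1.92/(1−0.75) = 7.6800 °C.
Change = 7.6800 − 13.5211 = -5.84 °C.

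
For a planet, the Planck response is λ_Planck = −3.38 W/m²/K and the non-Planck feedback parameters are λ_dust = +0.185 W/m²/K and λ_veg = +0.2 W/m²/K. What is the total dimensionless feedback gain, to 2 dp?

Convert to gains: g_dust = 0.185/3.38 = 0.05473; g_veg = 0.2/3.38 = 0.05917.
Total gain g = 0.1139.

0.11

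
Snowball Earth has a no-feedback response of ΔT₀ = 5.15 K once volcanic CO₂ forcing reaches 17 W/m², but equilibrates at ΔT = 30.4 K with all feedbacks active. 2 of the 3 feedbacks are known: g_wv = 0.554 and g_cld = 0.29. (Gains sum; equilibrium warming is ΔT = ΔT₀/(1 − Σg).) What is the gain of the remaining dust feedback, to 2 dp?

-0.01

Amplification A = ΔT/ΔT₀ = 30.4/5.15 = 5.903.
Total gain g = 1 − 1/A = 1 − 1/5.903 = 0.8306.
Known gains sum to 0.554 + 0.29 = 0.844.
g_dust = 0.8306 − 0.844 = -0.01.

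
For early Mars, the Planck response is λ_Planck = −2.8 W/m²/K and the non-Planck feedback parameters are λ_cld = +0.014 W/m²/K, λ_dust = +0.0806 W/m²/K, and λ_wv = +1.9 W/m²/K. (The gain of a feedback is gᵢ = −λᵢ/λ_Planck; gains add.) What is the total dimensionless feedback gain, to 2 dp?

Convert to gains: g_cld = 0.014/2.8 = 0.005; g_dust = 0.0806/2.8 = 0.02879; g_wv = 1.9/2.8 = 0.6786.
Total gain g = 0.71239.

0.71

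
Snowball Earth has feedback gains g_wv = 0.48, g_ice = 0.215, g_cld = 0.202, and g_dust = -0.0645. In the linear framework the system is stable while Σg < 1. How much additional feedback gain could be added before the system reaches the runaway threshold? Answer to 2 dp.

Current total gain = 0.48 + 0.215 + 0.202 − 0.0645 = 0.8325.
Margin to runaway = 1 − 0.8325 = 0.17.

0.17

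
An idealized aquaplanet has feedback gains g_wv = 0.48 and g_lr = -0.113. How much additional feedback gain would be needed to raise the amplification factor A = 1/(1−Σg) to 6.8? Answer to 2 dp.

Current total gain = 0.367.
Target gain for A = 6.8: g* = 1 − 1/6.8 = 0.8529.
Additional gain needed = 0.8529 − 0.367 = 0.49.

0.49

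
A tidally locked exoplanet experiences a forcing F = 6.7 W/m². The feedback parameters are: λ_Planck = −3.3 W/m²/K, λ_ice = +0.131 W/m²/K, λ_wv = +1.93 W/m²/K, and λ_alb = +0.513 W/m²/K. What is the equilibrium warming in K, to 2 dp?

Net feedback parameter λ = (−3.3) + (+0.131) + (+1.93) + (+0.513) = -0.726 W/m²/K.
ΔT = −F/λ = −6.7/(-0.726) = 9.23 K.

9.23 K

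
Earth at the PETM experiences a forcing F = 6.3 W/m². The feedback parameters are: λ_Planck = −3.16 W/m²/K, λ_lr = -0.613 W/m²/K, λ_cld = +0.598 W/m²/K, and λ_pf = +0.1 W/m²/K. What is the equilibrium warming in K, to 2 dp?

2.05 K

Net feedback parameter λ = (−3.16) + (-0.613) + (+0.598) + (+0.1) = -3.075 W/m²/K.
ΔT = −F/λ = −6.3/(-3.075) = 2.05 K.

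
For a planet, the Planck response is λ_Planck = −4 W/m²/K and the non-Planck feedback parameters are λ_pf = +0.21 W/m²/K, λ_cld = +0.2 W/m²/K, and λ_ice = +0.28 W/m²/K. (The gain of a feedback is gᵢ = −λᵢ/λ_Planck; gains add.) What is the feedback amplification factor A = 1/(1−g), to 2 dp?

Convert to gains: g_pf = 0.21/4 = 0.0525; g_cld = 0.2/4 = 0.05; g_ice = 0.28/4 = 0.07.
Total gain g = 0.1725.
A = 1/(1 − 0.1725) = 1.21.

1.21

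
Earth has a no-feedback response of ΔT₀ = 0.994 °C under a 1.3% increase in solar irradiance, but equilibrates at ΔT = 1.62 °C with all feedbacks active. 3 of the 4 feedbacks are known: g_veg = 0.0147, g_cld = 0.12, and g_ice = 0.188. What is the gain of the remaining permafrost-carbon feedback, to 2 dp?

0.06

Amplification A = ΔT/ΔT₀ = 1.62/0.994 = 1.63.
Total gain g = 1 − 1/A = 1 − 1/1.63 = 0.3865.
Known gains sum to 0.0147 + 0.12 + 0.188 = 0.3227.
g_pf = 0.3865 − 0.3227 = 0.06.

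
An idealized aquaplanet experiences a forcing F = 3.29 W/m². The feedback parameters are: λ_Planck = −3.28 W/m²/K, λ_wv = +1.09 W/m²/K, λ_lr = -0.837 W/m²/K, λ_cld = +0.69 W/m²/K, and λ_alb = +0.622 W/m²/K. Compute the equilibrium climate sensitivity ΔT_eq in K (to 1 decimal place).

1.9 K

Net feedback parameter λ = (−3.28) + (+1.09) + (-0.837) + (+0.69) + (+0.622) = -1.715 W/m²/K.
ΔT = −F/λ = −3.29/(-1.715) = 1.9 K.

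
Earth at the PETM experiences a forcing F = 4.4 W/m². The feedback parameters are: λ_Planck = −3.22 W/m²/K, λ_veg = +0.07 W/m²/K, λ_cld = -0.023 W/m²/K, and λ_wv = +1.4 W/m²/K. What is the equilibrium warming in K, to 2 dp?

Net feedback parameter λ = (−3.22) + (+0.07) + (-0.023) + (+1.4) = -1.773 W/m²/K.
ΔT = −F/λ = −4.4/(-1.773) = 2.48 K.

2.48 K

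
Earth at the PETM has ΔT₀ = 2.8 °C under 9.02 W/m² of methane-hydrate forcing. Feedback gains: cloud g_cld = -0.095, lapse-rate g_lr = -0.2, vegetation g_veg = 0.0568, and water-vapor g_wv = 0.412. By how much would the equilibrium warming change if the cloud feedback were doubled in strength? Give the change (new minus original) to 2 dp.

-0.35 °C

Original: g = 0.1738, ΔT = 2.8/(1−0.1738) = 3.3890 °C.
With doubled cloud: g' = 0.0788, ΔT' = 2.8/(1−0.0788) = 3.0395 °C.
Change = 3.0395 − 3.3890 = -0.35 °C.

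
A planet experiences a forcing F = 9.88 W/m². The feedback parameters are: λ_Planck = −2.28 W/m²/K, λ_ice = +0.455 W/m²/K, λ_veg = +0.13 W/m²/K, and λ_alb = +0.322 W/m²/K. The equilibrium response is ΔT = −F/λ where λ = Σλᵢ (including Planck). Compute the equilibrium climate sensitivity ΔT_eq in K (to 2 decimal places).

7.20 K

Net feedback parameter λ = (−2.28) + (+0.455) + (+0.13) + (+0.322) = -1.373 W/m²/K.
ΔT = −F/λ = −9.88/(-1.373) = 7.20 K.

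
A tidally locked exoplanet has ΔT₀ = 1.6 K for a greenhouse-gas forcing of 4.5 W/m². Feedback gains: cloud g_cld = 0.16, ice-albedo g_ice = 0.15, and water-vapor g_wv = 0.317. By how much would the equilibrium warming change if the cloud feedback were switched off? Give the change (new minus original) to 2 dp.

Original: g = 0.627, ΔT = 1.6/(1−0.627) = 4.2895 K.
Without cloud: g' = 0.467, ΔT' = 1.6/(1−0.467) = 3.0019 K.
Change = 3.0019 − 4.2895 = -1.29 K.

-1.29 K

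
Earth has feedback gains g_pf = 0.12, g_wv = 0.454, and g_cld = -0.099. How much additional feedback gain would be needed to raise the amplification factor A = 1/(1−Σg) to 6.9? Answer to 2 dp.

Current total gain = 0.475.
Target gain for A = 6.9: g* = 1 − 1/6.9 = 0.8551.
Additional gain needed = 0.8551 − 0.475 = 0.38.

0.38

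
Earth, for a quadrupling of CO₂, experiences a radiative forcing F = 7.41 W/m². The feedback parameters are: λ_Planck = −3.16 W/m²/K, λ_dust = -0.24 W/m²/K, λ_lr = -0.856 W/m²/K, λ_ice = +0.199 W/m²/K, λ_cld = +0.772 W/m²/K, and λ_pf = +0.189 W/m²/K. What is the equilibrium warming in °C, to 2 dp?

2.39 °C

Net feedback parameter λ = (−3.16) + (-0.24) + (-0.856) + (+0.199) + (+0.772) + (+0.189) = -3.096 W/m²/K.
ΔT = −F/λ = −7.41/(-3.096) = 2.39 °C.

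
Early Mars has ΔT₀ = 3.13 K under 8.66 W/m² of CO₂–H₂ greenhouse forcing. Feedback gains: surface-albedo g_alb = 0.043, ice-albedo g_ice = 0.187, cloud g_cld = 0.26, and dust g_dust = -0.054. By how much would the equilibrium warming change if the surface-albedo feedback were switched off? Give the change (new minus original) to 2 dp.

Original: g = 0.436, ΔT = 3.13/(1−0.436) = 5.5496 K.
Without surface-albedo: g' = 0.393, ΔT' = 3.13/(1−0.393) = 5.1565 K.
Change = 5.1565 − 5.5496 = -0.39 K.

-0.39 K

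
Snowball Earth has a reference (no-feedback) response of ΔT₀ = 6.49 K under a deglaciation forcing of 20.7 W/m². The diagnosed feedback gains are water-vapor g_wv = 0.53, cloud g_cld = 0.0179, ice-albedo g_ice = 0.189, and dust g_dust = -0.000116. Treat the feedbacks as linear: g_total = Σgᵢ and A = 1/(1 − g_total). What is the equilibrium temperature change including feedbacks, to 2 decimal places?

Total gain g = 0.53 + 0.0179 + 0.189 − 0.000116 = 0.736784.
Amplification A = 1/(1 − 0.736784) = 3.799.
ΔT = 6.49 × 3.799 = 24.66 K.

24.66 K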